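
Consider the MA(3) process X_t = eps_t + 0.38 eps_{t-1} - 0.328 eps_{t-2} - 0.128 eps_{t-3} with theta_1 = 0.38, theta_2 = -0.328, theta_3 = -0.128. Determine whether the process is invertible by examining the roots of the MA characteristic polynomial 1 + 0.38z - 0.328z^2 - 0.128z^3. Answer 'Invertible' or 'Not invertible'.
\text{Invertible}

The MA(q) characteristic polynomial is P(z) = 1 + 0.38z - 0.328z^2 - 0.128z^3.
Invertibility requires all roots to lie outside the unit circle, i.e. |z| > 1 for every root.
Degree 3: look for a simple real root z0 first, then factor out (1 - z/z0) and solve the remaining quadratic.
Testing z0 = -2.5: P(-2.5) = 1 + (0.38)(-2.5) + (-0.328)(-2.5)^2 + (-0.128)(-2.5)^3
  = 1 + (-0.95) + (-2.05) + (2) = 0.  So z_0 = -2.5 is a root, |z_0| = 2.5.
Divide out the factor (1 + 0.4 z) = (1 - z/z0) (since 1/z0 = -0.4):
  P(z) = (1 + 0.4 z)(1 + (-0.02) z + (-0.32) z^2)
  [check: z-coef -0.02 - (-0.4) = 0.38; z^2-coef -0.32 - (-0.4)(-0.02) = -0.328; z^3-coef -(-0.4)(-0.32) = -0.128.]
Remaining roots from the quadratic factor 1 + (-0.02) z + (-0.32) z^2:
  Set 1 + (-0.02) z + (-0.32) z^2 = 0, i.e. a z^2 + b z + c = 0 with a = -0.32, b = -0.02, c = 1.
  Discriminant D = b^2 - 4ac = (-0.02)^2 - 4*(-0.32)*1 = 0.0004 - (-1.28) = 1.2804.
  D >= 0, so the roots are real: z = (-b +/- sqrt(D)) / (2a) = (0.02 +/- 1.131548) / (-0.64).
    z_1 = (0.02 + 1.131548) / (-0.64) = -1.7993,   |z_1| = 1.7993.
    z_2 = (0.02 - 1.131548) / (-0.64) = 1.7368,   |z_2| = 1.7368.
Moduli of all roots: 2.5000, 1.7993, 1.7368.
All moduli strictly greater than 1? Yes.
Verdict: Invertible.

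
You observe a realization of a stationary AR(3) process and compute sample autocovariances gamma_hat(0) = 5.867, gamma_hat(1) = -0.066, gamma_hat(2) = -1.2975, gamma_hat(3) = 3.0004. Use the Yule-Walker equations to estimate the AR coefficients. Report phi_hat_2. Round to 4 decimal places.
\hat\phi_{2} = -0.2140

The Yule-Walker equations for an AR(p) process read, in matrix form,
  Gamma_p phi = r_p,   with   (Gamma_p)_{ij} = gamma(|i - j|),
                       (r_p)_i = gamma(i),   i,j = 1..p.
Substitute the sample gammas (Toeplitz matrix and right-hand side of size 3):
  Gamma_p = [[5.867, -0.066, -1.2975], [-0.066, 5.867, -0.066], [-1.2975, -0.066, 5.867]]
  r_p     = [-0.066, -1.2975, 3.0004]
Written out (R1..R3):
  (R1) 5.867 phi_1 - 0.066 phi_2 - 1.2975 phi_3 = -0.066
  (R2) -0.066 phi_1 + 5.867 phi_2 - 0.066 phi_3 = -1.2975
  (R3) -1.2975 phi_1 - 0.066 phi_2 + 5.867 phi_3 = 3.0004
Gaussian elimination:
  R2 <- R2 - (-0.066/5.867) R1 = R2 - (-0.011249) R1:  5.866258 phi_2 - 0.080596 phi_3 = -1.298242
  R3 <- R3 - (-1.2975/5.867) R1 = R3 - (-0.221152) R1:  -0.080596 phi_2 + 5.580055 phi_3 = 2.985804
  R3 <- R3 - (-0.080596/5.866258) R2 = R3 - (-0.013739) R2:  5.578948 phi_3 = 2.967968
Back-substitution:
  phi_hat_3 = 2.967968 / 5.578948 = 0.531994
  phi_hat_2 = (-1.298242 - (-0.080596)(0.531994)) / 5.866258 = -0.213998
  phi_hat_1 = (-0.066 - (-0.066)(-0.213998) - (-1.2975)(0.531994)) / 5.867 = 0.103995
So phi_hat = [0.1040, -0.2140, 0.5320].
Therefore phi_hat_2 = -0.2140.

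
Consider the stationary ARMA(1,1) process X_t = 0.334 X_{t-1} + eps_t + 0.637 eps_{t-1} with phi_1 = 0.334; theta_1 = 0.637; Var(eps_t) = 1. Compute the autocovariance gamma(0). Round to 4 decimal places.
\gamma(0) = 2.0612

Multiply the model equation by X_{t-k} and take expectations. With theta_0 = psi_0 = 1 and psi_j the MA(infinity) weights, this gives
  gamma(k) - sum_i phi_i gamma(k-i) = c_k,
  c_k = sigma^2 * sum_{j=k..q} theta_j psi_{j-k}   (c_k = 0 for k > q),
using gamma(-m) = gamma(m).
psi-weights needed (psi_j = theta_j + sum_i phi_i psi_{j-i}):
  psi_1 = theta_1 + phi_1 = 0.637 + (0.334) = 0.971
Right-hand sides:
  c_0 = sigma^2 (1 + theta_1 psi_1) = 1 * (1 + (0.637)(0.971)) = 1 * 1.618527 = 1.618527
  c_1 = sigma^2 theta_1 = 1 * (0.637) = 0.637
  c_2 = 0
Equations for k = 0 and k = 1 (AR order 1):
  gamma(0) = phi_1 gamma(1) + c_0
  gamma(1) = phi_1 gamma(0) + c_1
Substituting the second into the first: gamma(0) (1 - phi_1^2) = c_0 + phi_1 c_1, so
  gamma(0) = (c_0 + phi_1 c_1) / (1 - phi_1^2) = (1.618527 + (0.334)(0.637)) / (1 - (0.334)^2) = 1.831285 / 0.888444 = 2.061227.
Therefore gamma(0) = 2.0612 (to 4 decimal places).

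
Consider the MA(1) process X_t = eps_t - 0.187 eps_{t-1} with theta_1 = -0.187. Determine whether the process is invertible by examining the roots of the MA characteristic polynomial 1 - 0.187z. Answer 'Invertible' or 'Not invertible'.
\text{Invertible}

The MA(q) characteristic polynomial is P(z) = 1 - 0.187z.
Invertibility requires all roots to lie outside the unit circle, i.e. |z| > 1 for every root.
This is linear in z: 1 + (-0.187) z = 0  =>  z = -1/(-0.187) = 5.347594,  |z| = 5.347594.
Moduli of all roots: 5.3476.
All moduli strictly greater than 1? Yes.
Verdict: Invertible.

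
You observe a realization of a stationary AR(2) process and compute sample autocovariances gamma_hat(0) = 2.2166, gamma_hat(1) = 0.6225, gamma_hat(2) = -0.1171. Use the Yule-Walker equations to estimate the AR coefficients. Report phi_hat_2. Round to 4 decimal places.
\hat\phi_{2} = -0.1430

The Yule-Walker equations for an AR(p) process read, in matrix form,
  Gamma_p phi = r_p,   with   (Gamma_p)_{ij} = gamma(|i - j|),
                       (r_p)_i = gamma(i),   i,j = 1..p.
Substitute the sample gammas (Toeplitz matrix and right-hand side of size 2):
  Gamma_p = [[2.2166, 0.6225], [0.6225, 2.2166]]
  r_p     = [0.6225, -0.1171]
Written out:
  2.2166 phi_1 + 0.6225 phi_2 = 0.6225
  0.6225 phi_1 + 2.2166 phi_2 = -0.1171
Solve by Cramer's rule:
  det = gamma(0)^2 - gamma(1)^2 = (2.2166)^2 - (0.6225)^2 = 4.91331556 - 0.38750625 = 4.52580931
  phi_hat_1 = [gamma(1) gamma(0) - gamma(1) gamma(2)] / det = [(0.6225)(2.2166) - (0.6225)(-0.1171)] / 4.52580931 = 1.45272825 / 4.52580931 = 0.321
  phi_hat_2 = [gamma(0) gamma(2) - gamma(1)^2] / det = [(2.2166)(-0.1171) - (0.6225)^2] / 4.52580931 = -0.64707011 / 4.52580931 = -0.143
So phi_hat = [0.3210, -0.1430].
Therefore phi_hat_2 = -0.1430.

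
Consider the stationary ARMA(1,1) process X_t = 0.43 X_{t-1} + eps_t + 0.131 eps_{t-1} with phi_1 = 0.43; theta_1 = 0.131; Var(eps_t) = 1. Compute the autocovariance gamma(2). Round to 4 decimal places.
\gamma(2) = 0.3126

Multiply the model equation by X_{t-k} and take expectations. With theta_0 = psi_0 = 1 and psi_j the MA(infinity) weights, this gives
  gamma(k) - sum_i phi_i gamma(k-i) = c_k,
  c_k = sigma^2 * sum_{j=k..q} theta_j psi_{j-k}   (c_k = 0 for k > q),
using gamma(-m) = gamma(m).
psi-weights needed (psi_j = theta_j + sum_i phi_i psi_{j-i}):
  psi_1 = theta_1 + phi_1 = 0.131 + (0.43) = 0.561
Right-hand sides:
  c_0 = sigma^2 (1 + theta_1 psi_1) = 1 * (1 + (0.131)(0.561)) = 1 * 1.073491 = 1.073491
  c_1 = sigma^2 theta_1 = 1 * (0.131) = 0.131
  c_2 = 0
Equations for k = 0 and k = 1 (AR order 1):
  gamma(0) = phi_1 gamma(1) + c_0
  gamma(1) = phi_1 gamma(0) + c_1
Substituting the second into the first: gamma(0) (1 - phi_1^2) = c_0 + phi_1 c_1, so
  gamma(0) = (c_0 + phi_1 c_1) / (1 - phi_1^2) = (1.073491 + (0.43)(0.131)) / (1 - (0.43)^2) = 1.129821 / 0.8151 = 1.386113.
  gamma(1) = phi_1 gamma(0) + c_1 = (0.43)(1.386113) + (0.131) = 0.727029.
For k = 2 (> q): gamma(2) = phi_1 gamma(1) = (0.43)(0.727029) = 0.312622.
Therefore gamma(2) = 0.3126 (to 4 decimal places).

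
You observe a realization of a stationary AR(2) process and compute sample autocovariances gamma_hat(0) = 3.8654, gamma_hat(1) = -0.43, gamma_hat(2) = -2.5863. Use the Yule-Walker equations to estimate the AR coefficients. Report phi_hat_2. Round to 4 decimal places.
\hat\phi_{2} = -0.6900

The Yule-Walker equations for an AR(p) process read, in matrix form,
  Gamma_p phi = r_p,   with   (Gamma_p)_{ij} = gamma(|i - j|),
                       (r_p)_i = gamma(i),   i,j = 1..p.
Substitute the sample gammas (Toeplitz matrix and right-hand side of size 2):
  Gamma_p = [[3.8654, -0.43], [-0.43, 3.8654]]
  r_p     = [-0.43, -2.5863]
Written out:
  3.8654 phi_1 - 0.43 phi_2 = -0.43
  -0.43 phi_1 + 3.8654 phi_2 = -2.5863
Solve by Cramer's rule:
  det = gamma(0)^2 - gamma(1)^2 = (3.8654)^2 - (-0.43)^2 = 14.94131716 - 0.1849 = 14.75641716
  phi_hat_1 = [gamma(1) gamma(0) - gamma(1) gamma(2)] / det = [(-0.43)(3.8654) - (-0.43)(-2.5863)] / 14.75641716 = -2.774231 / 14.75641716 = -0.188
  phi_hat_2 = [gamma(0) gamma(2) - gamma(1)^2] / det = [(3.8654)(-2.5863) - (-0.43)^2] / 14.75641716 = -10.18198402 / 14.75641716 = -0.69
So phi_hat = [-0.1880, -0.6900].
Therefore phi_hat_2 = -0.6900.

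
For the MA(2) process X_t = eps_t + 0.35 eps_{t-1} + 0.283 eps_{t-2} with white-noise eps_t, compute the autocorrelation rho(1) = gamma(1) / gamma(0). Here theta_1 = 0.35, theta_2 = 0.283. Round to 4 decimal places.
\rho(1) = 0.3734

For an MA(q) process with theta_0 = 1, the autocovariance is
  gamma(k) = sigma^2 * sum_{i=0..q-k} theta_i * theta_{i+k},
and rho(k) = gamma(k) / gamma(0). Sigma^2 cancels.
  numerator   = (1)*(0.35) + (0.35)*(0.283) = 0.44905.
  denominator = (1)^2 + (0.35)^2 + (0.283)^2 = 1.202589.
  rho(1) = 0.44905 / 1.202589 = 0.3734.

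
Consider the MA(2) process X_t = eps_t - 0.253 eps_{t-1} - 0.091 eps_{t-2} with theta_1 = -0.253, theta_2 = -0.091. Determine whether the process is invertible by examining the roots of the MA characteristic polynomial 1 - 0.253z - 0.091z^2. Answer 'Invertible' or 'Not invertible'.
\text{Invertible}

The MA(q) characteristic polynomial is P(z) = 1 - 0.253z - 0.091z^2.
Invertibility requires all roots to lie outside the unit circle, i.e. |z| > 1 for every root.
Set 1 + (-0.253) z + (-0.091) z^2 = 0, i.e. a z^2 + b z + c = 0 with a = -0.091, b = -0.253, c = 1.
Discriminant D = b^2 - 4ac = (-0.253)^2 - 4*(-0.091)*1 = 0.064009 - (-0.364) = 0.428009.
D >= 0, so the roots are real: z = (-b +/- sqrt(D)) / (2a) = (0.253 +/- 0.654224) / (-0.182).
  z_1 = (0.253 + 0.654224) / (-0.182) = -4.9847,   |z_1| = 4.9847.
  z_2 = (0.253 - 0.654224) / (-0.182) = 2.2045,   |z_2| = 2.2045.
Moduli of all roots: 4.9847, 2.2045.
All moduli strictly greater than 1? Yes.
Verdict: Invertible.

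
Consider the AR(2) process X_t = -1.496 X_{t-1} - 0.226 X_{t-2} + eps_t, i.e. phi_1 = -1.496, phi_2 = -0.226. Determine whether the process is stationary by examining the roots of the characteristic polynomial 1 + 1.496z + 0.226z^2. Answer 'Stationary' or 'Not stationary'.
\text{Not stationary}

The AR(p) characteristic polynomial is P(z) = 1 + 1.496z + 0.226z^2.
Stationarity requires all roots to lie outside the unit circle, i.e. |z| > 1 for every root.
Set 1 + (1.496) z + (0.226) z^2 = 0, i.e. a z^2 + b z + c = 0 with a = 0.226, b = 1.496, c = 1.
Discriminant D = b^2 - 4ac = (1.496)^2 - 4*(0.226)*1 = 2.238016 - (0.904) = 1.334016.
D >= 0, so the roots are real: z = (-b +/- sqrt(D)) / (2a) = (-1.496 +/- 1.154996) / (0.452).
  z_1 = (-1.496 + 1.154996) / (0.452) = -0.7544,   |z_1| = 0.7544.
  z_2 = (-1.496 - 1.154996) / (0.452) = -5.865,   |z_2| = 5.865.
Moduli of all roots: 0.7544, 5.8650.
All moduli strictly greater than 1? No.
Verdict: Not stationary.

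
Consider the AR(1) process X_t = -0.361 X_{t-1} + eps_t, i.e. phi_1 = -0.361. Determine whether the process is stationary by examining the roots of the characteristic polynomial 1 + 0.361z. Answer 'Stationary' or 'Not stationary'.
\text{Stationary}

The AR(p) characteristic polynomial is P(z) = 1 + 0.361z.
Stationarity requires all roots to lie outside the unit circle, i.e. |z| > 1 for every root.
This is linear in z: 1 + (0.361) z = 0  =>  z = -1/(0.361) = -2.770083,  |z| = 2.770083.
Moduli of all roots: 2.7701.
All moduli strictly greater than 1? Yes.
Verdict: Stationary.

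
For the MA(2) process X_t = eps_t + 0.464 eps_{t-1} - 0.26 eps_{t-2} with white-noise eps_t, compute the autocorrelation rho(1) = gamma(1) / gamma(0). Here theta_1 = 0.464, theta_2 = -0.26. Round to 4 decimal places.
\rho(1) = 0.2676

For an MA(q) process with theta_0 = 1, the autocovariance is
  gamma(k) = sigma^2 * sum_{i=0..q-k} theta_i * theta_{i+k},
and rho(k) = gamma(k) / gamma(0). Sigma^2 cancels.
  numerator   = (1)*(0.464) + (0.464)*(-0.26) = 0.34336.
  denominator = (1)^2 + (0.464)^2 + (-0.26)^2 = 1.282896.
  rho(1) = 0.34336 / 1.282896 = 0.2676.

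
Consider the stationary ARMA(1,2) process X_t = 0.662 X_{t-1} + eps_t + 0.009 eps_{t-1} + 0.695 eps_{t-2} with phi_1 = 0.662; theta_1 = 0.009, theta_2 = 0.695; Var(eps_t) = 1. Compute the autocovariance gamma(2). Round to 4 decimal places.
\gamma(2) = 2.6577

Multiply the model equation by X_{t-k} and take expectations. With theta_0 = psi_0 = 1 and psi_j the MA(infinity) weights, this gives
  gamma(k) - sum_i phi_i gamma(k-i) = c_k,
  c_k = sigma^2 * sum_{j=k..q} theta_j psi_{j-k}   (c_k = 0 for k > q),
using gamma(-m) = gamma(m).
psi-weights needed (psi_j = theta_j + sum_i phi_i psi_{j-i}):
  psi_1 = theta_1 + phi_1 = 0.009 + (0.662) = 0.671
  psi_2 = theta_2 + phi_1 psi_1 = 0.695 + (0.662)(0.671) = 1.139202
Right-hand sides:
  c_0 = sigma^2 (1 + theta_1 psi_1 + theta_2 psi_2) = 1 * (1 + (0.009)(0.671) + (0.695)(1.139202)) = 1 * 1.797784 = 1.797784
  c_1 = sigma^2 (theta_1 + theta_2 psi_1) = 1 * (0.009 + (0.695)(0.671)) = 0.475345
  c_2 = sigma^2 theta_2 = 1 * (0.695) = 0.695
Equations for k = 0 and k = 1 (AR order 1):
  gamma(0) = phi_1 gamma(1) + c_0
  gamma(1) = phi_1 gamma(0) + c_1
Substituting the second into the first: gamma(0) (1 - phi_1^2) = c_0 + phi_1 c_1, so
  gamma(0) = (c_0 + phi_1 c_1) / (1 - phi_1^2) = (1.797784 + (0.662)(0.475345)) / (1 - (0.662)^2) = 2.112463 / 0.561756 = 3.760463.
  gamma(1) = phi_1 gamma(0) + c_1 = (0.662)(3.760463) + (0.475345) = 2.964772.
For k = 2: gamma(2) = phi_1 gamma(1) + c_2
  = (0.662)(2.964772) + (0.695) = 2.657679.
Therefore gamma(2) = 2.6577 (to 4 decimal places).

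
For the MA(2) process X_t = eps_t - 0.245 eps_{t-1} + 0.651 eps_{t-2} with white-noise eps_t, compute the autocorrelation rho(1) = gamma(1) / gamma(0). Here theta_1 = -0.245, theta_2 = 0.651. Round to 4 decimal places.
\rho(1) = -0.2726

For an MA(q) process with theta_0 = 1, the autocovariance is
  gamma(k) = sigma^2 * sum_{i=0..q-k} theta_i * theta_{i+k},
and rho(k) = gamma(k) / gamma(0). Sigma^2 cancels.
  numerator   = (1)*(-0.245) + (-0.245)*(0.651) = -0.404495.
  denominator = (1)^2 + (-0.245)^2 + (0.651)^2 = 1.483826.
  rho(1) = -0.404495 / 1.483826 = -0.2726.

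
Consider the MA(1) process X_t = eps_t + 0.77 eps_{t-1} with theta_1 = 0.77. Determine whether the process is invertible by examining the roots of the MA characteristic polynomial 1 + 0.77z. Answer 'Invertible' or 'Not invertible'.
\text{Invertible}

The MA(q) characteristic polynomial is P(z) = 1 + 0.77z.
Invertibility requires all roots to lie outside the unit circle, i.e. |z| > 1 for every root.
This is linear in z: 1 + (0.77) z = 0  =>  z = -1/(0.77) = -1.298701,  |z| = 1.298701.
Moduli of all roots: 1.2987.
All moduli strictly greater than 1? Yes.
Verdict: Invertible.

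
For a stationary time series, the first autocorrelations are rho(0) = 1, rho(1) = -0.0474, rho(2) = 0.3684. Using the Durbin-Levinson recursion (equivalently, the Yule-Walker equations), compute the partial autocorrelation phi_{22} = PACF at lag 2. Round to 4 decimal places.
\phi_{22} = 0.3670

The PACF at lag k is phi_{kk}, the last component of the solution
to the Yule-Walker system G_k phi = r_k where
  (G_k)_{ij} = rho(|i - j|), (r_k)_i = rho(i), i,j = 1..k.
Equivalently, Durbin-Levinson gives phi_{kk} iteratively:
  phi_{11} = rho(1)
  phi_{kk} = [rho(k) - sum_{j=1..k-1} phi_{k-1,j} rho(k-j)]
            / [1 - sum_{j=1..k-1} phi_{k-1,j} rho(j)],
  phi_{k,j} = phi_{k-1,j} - phi_{kk} phi_{k-1,k-j},  j = 1..k-1.
Step k = 1:
  phi_11 = rho(1) = -0.0474.
Step k = 2:
  phi_22 = [rho(2) - phi_11 rho(1)] / [1 - phi_11 rho(1)] = [0.3684 - (-0.0474)(-0.0474)] / [1 - (-0.0474)(-0.0474)]
         = 0.36615324 / 0.99775324 = 0.367.
Therefore phi_{22} = 0.3670.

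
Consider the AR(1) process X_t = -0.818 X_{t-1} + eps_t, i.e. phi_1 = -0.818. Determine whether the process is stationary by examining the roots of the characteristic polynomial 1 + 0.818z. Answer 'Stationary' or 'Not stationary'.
\text{Stationary}

The AR(p) characteristic polynomial is P(z) = 1 + 0.818z.
Stationarity requires all roots to lie outside the unit circle, i.e. |z| > 1 for every root.
This is linear in z: 1 + (0.818) z = 0  =>  z = -1/(0.818) = -1.222494,  |z| = 1.222494.
Moduli of all roots: 1.2225.
All moduli strictly greater than 1? Yes.
Verdict: Stationary.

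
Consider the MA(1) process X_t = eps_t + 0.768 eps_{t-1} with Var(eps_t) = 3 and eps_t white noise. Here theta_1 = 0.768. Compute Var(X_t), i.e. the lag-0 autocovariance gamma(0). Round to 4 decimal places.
\gamma(0) = 4.7695

For an MA(q) process X_t = eps_t + sum_i theta_i eps_{t-i} with
Var(eps_t) = sigma^2, the variance is
  gamma(0) = sigma^2 * (1 + sum_i theta_i^2).
  sum_i theta_i^2 = (0.768)^2 = 0.589824.
  gamma(0) = 3 * (1 + 0.589824) = 3 * 1.589824 = 4.769472, which rounds to 4.7695.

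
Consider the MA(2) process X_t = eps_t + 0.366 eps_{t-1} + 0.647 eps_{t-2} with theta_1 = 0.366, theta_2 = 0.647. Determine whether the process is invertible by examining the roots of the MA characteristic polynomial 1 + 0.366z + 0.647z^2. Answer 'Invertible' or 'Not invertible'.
\text{Invertible}

The MA(q) characteristic polynomial is P(z) = 1 + 0.366z + 0.647z^2.
Invertibility requires all roots to lie outside the unit circle, i.e. |z| > 1 for every root.
Set 1 + (0.366) z + (0.647) z^2 = 0, i.e. a z^2 + b z + c = 0 with a = 0.647, b = 0.366, c = 1.
Discriminant D = b^2 - 4ac = (0.366)^2 - 4*(0.647)*1 = 0.133956 - (2.588) = -2.454044.
D < 0, so the roots are the complex-conjugate pair z = (-b +/- i sqrt(-D)) / (2a) = -0.2828 +/- 1.2106i.
For a conjugate pair |z|^2 = z * conj(z) = (product of roots) = c/a = 1/(0.647) = 1.545595, so |z| = sqrt(1.545595) = 1.2432 for both roots.
Moduli of all roots: 1.2432, 1.2432.
All moduli strictly greater than 1? Yes.
Verdict: Invertible.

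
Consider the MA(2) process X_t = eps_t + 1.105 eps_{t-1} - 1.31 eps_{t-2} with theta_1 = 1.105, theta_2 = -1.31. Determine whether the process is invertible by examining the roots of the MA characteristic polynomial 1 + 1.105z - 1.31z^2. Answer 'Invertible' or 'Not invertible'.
\text{Not invertible}

The MA(q) characteristic polynomial is P(z) = 1 + 1.105z - 1.31z^2.
Invertibility requires all roots to lie outside the unit circle, i.e. |z| > 1 for every root.
Set 1 + (1.105) z + (-1.31) z^2 = 0, i.e. a z^2 + b z + c = 0 with a = -1.31, b = 1.105, c = 1.
Discriminant D = b^2 - 4ac = (1.105)^2 - 4*(-1.31)*1 = 1.221025 - (-5.24) = 6.461025.
D >= 0, so the roots are real: z = (-b +/- sqrt(D)) / (2a) = (-1.105 +/- 2.541855) / (-2.62).
  z_1 = (-1.105 + 2.541855) / (-2.62) = -0.5484,   |z_1| = 0.5484.
  z_2 = (-1.105 - 2.541855) / (-2.62) = 1.3919,   |z_2| = 1.3919.
Moduli of all roots: 0.5484, 1.3919.
All moduli strictly greater than 1? No.
Verdict: Not invertible.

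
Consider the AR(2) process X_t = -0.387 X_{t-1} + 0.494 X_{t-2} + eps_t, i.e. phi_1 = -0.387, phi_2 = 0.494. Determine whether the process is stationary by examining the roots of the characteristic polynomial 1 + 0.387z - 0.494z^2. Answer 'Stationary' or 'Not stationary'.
\text{Stationary}

The AR(p) characteristic polynomial is P(z) = 1 + 0.387z - 0.494z^2.
Stationarity requires all roots to lie outside the unit circle, i.e. |z| > 1 for every root.
Set 1 + (0.387) z + (-0.494) z^2 = 0, i.e. a z^2 + b z + c = 0 with a = -0.494, b = 0.387, c = 1.
Discriminant D = b^2 - 4ac = (0.387)^2 - 4*(-0.494)*1 = 0.149769 - (-1.976) = 2.125769.
D >= 0, so the roots are real: z = (-b +/- sqrt(D)) / (2a) = (-0.387 +/- 1.458002) / (-0.988).
  z_1 = (-0.387 + 1.458002) / (-0.988) = -1.084,   |z_1| = 1.084.
  z_2 = (-0.387 - 1.458002) / (-0.988) = 1.8674,   |z_2| = 1.8674.
Moduli of all roots: 1.0840, 1.8674.
All moduli strictly greater than 1? Yes.
Verdict: Stationary.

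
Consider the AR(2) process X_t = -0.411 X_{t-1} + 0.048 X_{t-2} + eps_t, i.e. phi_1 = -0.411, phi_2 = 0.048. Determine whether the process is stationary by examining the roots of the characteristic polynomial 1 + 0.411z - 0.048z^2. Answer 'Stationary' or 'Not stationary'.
\text{Stationary}

The AR(p) characteristic polynomial is P(z) = 1 + 0.411z - 0.048z^2.
Stationarity requires all roots to lie outside the unit circle, i.e. |z| > 1 for every root.
Set 1 + (0.411) z + (-0.048) z^2 = 0, i.e. a z^2 + b z + c = 0 with a = -0.048, b = 0.411, c = 1.
Discriminant D = b^2 - 4ac = (0.411)^2 - 4*(-0.048)*1 = 0.168921 - (-0.192) = 0.360921.
D >= 0, so the roots are real: z = (-b +/- sqrt(D)) / (2a) = (-0.411 +/- 0.600767) / (-0.096).
  z_1 = (-0.411 + 0.600767) / (-0.096) = -1.9767,   |z_1| = 1.9767.
  z_2 = (-0.411 - 0.600767) / (-0.096) = 10.5392,   |z_2| = 10.5392.
Moduli of all roots: 1.9767, 10.5392.
All moduli strictly greater than 1? Yes.
Verdict: Stationary.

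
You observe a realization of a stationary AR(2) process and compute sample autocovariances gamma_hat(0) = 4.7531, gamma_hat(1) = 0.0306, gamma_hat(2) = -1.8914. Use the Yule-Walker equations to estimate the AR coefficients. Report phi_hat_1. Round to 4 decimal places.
\hat\phi_{1} = 0.0090

The Yule-Walker equations for an AR(p) process read, in matrix form,
  Gamma_p phi = r_p,   with   (Gamma_p)_{ij} = gamma(|i - j|),
                       (r_p)_i = gamma(i),   i,j = 1..p.
Substitute the sample gammas (Toeplitz matrix and right-hand side of size 2):
  Gamma_p = [[4.7531, 0.0306], [0.0306, 4.7531]]
  r_p     = [0.0306, -1.8914]
Written out:
  4.7531 phi_1 + 0.0306 phi_2 = 0.0306
  0.0306 phi_1 + 4.7531 phi_2 = -1.8914
Solve by Cramer's rule:
  det = gamma(0)^2 - gamma(1)^2 = (4.7531)^2 - (0.0306)^2 = 22.59195961 - 0.00093636 = 22.59102325
  phi_hat_1 = [gamma(1) gamma(0) - gamma(1) gamma(2)] / det = [(0.0306)(4.7531) - (0.0306)(-1.8914)] / 22.59102325 = 0.2033217 / 22.59102325 = 0.009
  phi_hat_2 = [gamma(0) gamma(2) - gamma(1)^2] / det = [(4.7531)(-1.8914) - (0.0306)^2] / 22.59102325 = -8.9909497 / 22.59102325 = -0.398
So phi_hat = [0.0090, -0.3980].
Therefore phi_hat_1 = 0.0090.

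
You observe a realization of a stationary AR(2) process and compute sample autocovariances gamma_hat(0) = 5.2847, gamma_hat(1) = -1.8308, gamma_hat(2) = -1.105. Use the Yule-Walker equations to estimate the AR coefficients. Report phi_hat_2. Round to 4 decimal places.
\hat\phi_{2} = -0.3740

The Yule-Walker equations for an AR(p) process read, in matrix form,
  Gamma_p phi = r_p,   with   (Gamma_p)_{ij} = gamma(|i - j|),
                       (r_p)_i = gamma(i),   i,j = 1..p.
Substitute the sample gammas (Toeplitz matrix and right-hand side of size 2):
  Gamma_p = [[5.2847, -1.8308], [-1.8308, 5.2847]]
  r_p     = [-1.8308, -1.105]
Written out:
  5.2847 phi_1 - 1.8308 phi_2 = -1.8308
  -1.8308 phi_1 + 5.2847 phi_2 = -1.105
Solve by Cramer's rule:
  det = gamma(0)^2 - gamma(1)^2 = (5.2847)^2 - (-1.8308)^2 = 27.92805409 - 3.35182864 = 24.57622545
  phi_hat_1 = [gamma(1) gamma(0) - gamma(1) gamma(2)] / det = [(-1.8308)(5.2847) - (-1.8308)(-1.105)] / 24.57622545 = -11.69826276 / 24.57622545 = -0.476
  phi_hat_2 = [gamma(0) gamma(2) - gamma(1)^2] / det = [(5.2847)(-1.105) - (-1.8308)^2] / 24.57622545 = -9.19142214 / 24.57622545 = -0.374
So phi_hat = [-0.4760, -0.3740].
Therefore phi_hat_2 = -0.3740.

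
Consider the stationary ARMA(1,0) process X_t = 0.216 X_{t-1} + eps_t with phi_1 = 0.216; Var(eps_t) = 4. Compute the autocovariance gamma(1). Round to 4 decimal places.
\gamma(1) = 0.9063

Multiply the model equation by X_{t-k} and take expectations. With theta_0 = psi_0 = 1 and psi_j the MA(infinity) weights, this gives
  gamma(k) - sum_i phi_i gamma(k-i) = c_k,
  c_k = sigma^2 * sum_{j=k..q} theta_j psi_{j-k}   (c_k = 0 for k > q),
using gamma(-m) = gamma(m).
Pure AR (q = 0): c_0 = sigma^2 = 4, c_k = 0 for k >= 1.
Equations for k = 0 and k = 1 (AR order 1):
  gamma(0) = phi_1 gamma(1) + c_0
  gamma(1) = phi_1 gamma(0) + c_1
Substituting the second into the first: gamma(0) (1 - phi_1^2) = c_0 + phi_1 c_1, so
  gamma(0) = c_0 / (1 - phi_1^2) = 4 / (1 - (0.216)^2) = 4 / 0.953344 = 4.195757.
  gamma(1) = phi_1 gamma(0) = (0.216)(4.195757) = 0.906284.
Therefore gamma(1) = 0.9063 (to 4 decimal places).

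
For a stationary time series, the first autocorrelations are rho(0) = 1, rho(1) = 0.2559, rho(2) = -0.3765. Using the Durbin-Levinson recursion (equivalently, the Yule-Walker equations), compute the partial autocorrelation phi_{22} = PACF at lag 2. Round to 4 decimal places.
\phi_{22} = -0.4730

The PACF at lag k is phi_{kk}, the last component of the solution
to the Yule-Walker system G_k phi = r_k where
  (G_k)_{ij} = rho(|i - j|), (r_k)_i = rho(i), i,j = 1..k.
Equivalently, Durbin-Levinson gives phi_{kk} iteratively:
  phi_{11} = rho(1)
  phi_{kk} = [rho(k) - sum_{j=1..k-1} phi_{k-1,j} rho(k-j)]
            / [1 - sum_{j=1..k-1} phi_{k-1,j} rho(j)],
  phi_{k,j} = phi_{k-1,j} - phi_{kk} phi_{k-1,k-j},  j = 1..k-1.
Step k = 1:
  phi_11 = rho(1) = 0.2559.
Step k = 2:
  phi_22 = [rho(2) - phi_11 rho(1)] / [1 - phi_11 rho(1)] = [-0.3765 - (0.2559)(0.2559)] / [1 - (0.2559)(0.2559)]
         = -0.44198481 / 0.93451519 = -0.473.
Therefore phi_{22} = -0.4730.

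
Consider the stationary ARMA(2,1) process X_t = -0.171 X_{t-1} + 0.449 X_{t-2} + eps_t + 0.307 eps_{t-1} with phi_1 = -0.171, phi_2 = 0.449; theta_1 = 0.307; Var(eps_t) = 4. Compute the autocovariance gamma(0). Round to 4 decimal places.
\gamma(0) = 5.0101

Multiply the model equation by X_{t-k} and take expectations. With theta_0 = psi_0 = 1 and psi_j the MA(infinity) weights, this gives
  gamma(k) - sum_i phi_i gamma(k-i) = c_k,
  c_k = sigma^2 * sum_{j=k..q} theta_j psi_{j-k}   (c_k = 0 for k > q),
using gamma(-m) = gamma(m).
psi-weights needed (psi_j = theta_j + sum_i phi_i psi_{j-i}):
  psi_1 = theta_1 + phi_1 = 0.307 + (-0.171) = 0.136
Right-hand sides:
  c_0 = sigma^2 (1 + theta_1 psi_1) = 4 * (1 + (0.307)(0.136)) = 4 * 1.041752 = 4.167008
  c_1 = sigma^2 theta_1 = 4 * (0.307) = 1.228
  c_2 = 0
Equations for k = 0, 1, 2 (AR order 2, c_2 = 0):
  (E0) gamma(0) = phi_1 gamma(1) + phi_2 gamma(2) + c_0
  (E1) gamma(1) = phi_1 gamma(0) + phi_2 gamma(1) + c_1
  (E2) gamma(2) = phi_1 gamma(1) + phi_2 gamma(0)
From (E1): gamma(1) = A gamma(0) + B with
  A = phi_1 / (1 - phi_2) = -0.171 / 0.551 = -0.310345,   B = c_1 / (1 - phi_2) = 1.228 / 0.551 = 2.228675.
Insert (E2) into (E0): gamma(0) (1 - phi_2^2) = phi_1 (1 + phi_2) gamma(1) + c_0.
  phi_1 (1 + phi_2) = (-0.171)(1.449) = -0.247779,   1 - phi_2^2 = 0.798399.
Replace gamma(1) by A gamma(0) + B and collect gamma(0):
  gamma(0) [0.798399 - (-0.247779)(-0.310345)] = (-0.247779)(2.228675) + 4.167008
  gamma(0) * 0.721502 = 3.614789
  gamma(0) = 3.614789 / 0.721502 = 5.010088.
Therefore gamma(0) = 5.0101 (to 4 decimal places).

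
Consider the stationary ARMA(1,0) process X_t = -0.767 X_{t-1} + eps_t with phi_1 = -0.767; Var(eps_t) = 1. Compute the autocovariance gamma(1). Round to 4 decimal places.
\gamma(1) = -1.8630

Multiply the model equation by X_{t-k} and take expectations. With theta_0 = psi_0 = 1 and psi_j the MA(infinity) weights, this gives
  gamma(k) - sum_i phi_i gamma(k-i) = c_k,
  c_k = sigma^2 * sum_{j=k..q} theta_j psi_{j-k}   (c_k = 0 for k > q),
using gamma(-m) = gamma(m).
Pure AR (q = 0): c_0 = sigma^2 = 1, c_k = 0 for k >= 1.
Equations for k = 0 and k = 1 (AR order 1):
  gamma(0) = phi_1 gamma(1) + c_0
  gamma(1) = phi_1 gamma(0) + c_1
Substituting the second into the first: gamma(0) (1 - phi_1^2) = c_0 + phi_1 c_1, so
  gamma(0) = c_0 / (1 - phi_1^2) = 1 / (1 - (-0.767)^2) = 1 / 0.411711 = 2.428888.
  gamma(1) = phi_1 gamma(0) = (-0.767)(2.428888) = -1.862957.
Therefore gamma(1) = -1.8630 (to 4 decimal places).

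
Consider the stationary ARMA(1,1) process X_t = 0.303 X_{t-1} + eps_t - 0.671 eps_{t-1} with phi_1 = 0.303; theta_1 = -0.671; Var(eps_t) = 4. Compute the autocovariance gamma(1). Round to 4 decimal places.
\gamma(1) = -1.2913

Multiply the model equation by X_{t-k} and take expectations. With theta_0 = psi_0 = 1 and psi_j the MA(infinity) weights, this gives
  gamma(k) - sum_i phi_i gamma(k-i) = c_k,
  c_k = sigma^2 * sum_{j=k..q} theta_j psi_{j-k}   (c_k = 0 for k > q),
using gamma(-m) = gamma(m).
psi-weights needed (psi_j = theta_j + sum_i phi_i psi_{j-i}):
  psi_1 = theta_1 + phi_1 = -0.671 + (0.303) = -0.368
Right-hand sides:
  c_0 = sigma^2 (1 + theta_1 psi_1) = 4 * (1 + (-0.671)(-0.368)) = 4 * 1.246928 = 4.987712
  c_1 = sigma^2 theta_1 = 4 * (-0.671) = -2.684
  c_2 = 0
Equations for k = 0 and k = 1 (AR order 1):
  gamma(0) = phi_1 gamma(1) + c_0
  gamma(1) = phi_1 gamma(0) + c_1
Substituting the second into the first: gamma(0) (1 - phi_1^2) = c_0 + phi_1 c_1, so
  gamma(0) = (c_0 + phi_1 c_1) / (1 - phi_1^2) = (4.987712 + (0.303)(-2.684)) / (1 - (0.303)^2) = 4.17446 / 0.908191 = 4.596456.
  gamma(1) = phi_1 gamma(0) + c_1 = (0.303)(4.596456) + (-2.684) = -1.291274.
Therefore gamma(1) = -1.2913 (to 4 decimal places).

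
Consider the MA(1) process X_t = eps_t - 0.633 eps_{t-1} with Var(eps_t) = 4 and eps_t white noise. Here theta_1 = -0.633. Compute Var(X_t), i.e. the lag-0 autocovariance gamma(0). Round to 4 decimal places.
\gamma(0) = 5.6028

For an MA(q) process X_t = eps_t + sum_i theta_i eps_{t-i} with
Var(eps_t) = sigma^2, the variance is
  gamma(0) = sigma^2 * (1 + sum_i theta_i^2).
  sum_i theta_i^2 = (-0.633)^2 = 0.400689.
  gamma(0) = 4 * (1 + 0.400689) = 4 * 1.400689 = 5.602756, which rounds to 5.6028.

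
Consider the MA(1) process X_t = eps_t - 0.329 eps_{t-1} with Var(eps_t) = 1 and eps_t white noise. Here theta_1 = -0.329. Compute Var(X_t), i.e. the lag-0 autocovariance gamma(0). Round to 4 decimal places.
\gamma(0) = 1.1082

For an MA(q) process X_t = eps_t + sum_i theta_i eps_{t-i} with
Var(eps_t) = sigma^2, the variance is
  gamma(0) = sigma^2 * (1 + sum_i theta_i^2).
  sum_i theta_i^2 = (-0.329)^2 = 0.108241.
  gamma(0) = 1 * (1 + 0.108241) = 1 * 1.108241 = 1.108241, which rounds to 1.1082.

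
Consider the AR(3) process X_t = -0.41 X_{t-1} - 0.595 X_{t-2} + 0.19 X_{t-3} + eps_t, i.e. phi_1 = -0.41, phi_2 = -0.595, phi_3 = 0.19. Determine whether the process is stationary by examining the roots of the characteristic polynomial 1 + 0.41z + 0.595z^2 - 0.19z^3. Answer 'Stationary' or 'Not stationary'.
\text{Stationary}

The AR(p) characteristic polynomial is P(z) = 1 + 0.41z + 0.595z^2 - 0.19z^3.
Stationarity requires all roots to lie outside the unit circle, i.e. |z| > 1 for every root.
Degree 3: look for a simple real root z0 first, then factor out (1 - z/z0) and solve the remaining quadratic.
Testing z0 = 4: P(4) = 1 + (0.41)(4) + (0.595)(4)^2 + (-0.19)(4)^3
  = 1 + (1.64) + (9.52) + (-12.16) = 0.  So z_0 = 4 is a root, |z_0| = 4.
Divide out the factor (1 - 0.25 z) = (1 - z/z0) (since 1/z0 = 0.25):
  P(z) = (1 - 0.25 z)(1 + (0.66) z + (0.76) z^2)
  [check: z-coef 0.66 - (0.25) = 0.41; z^2-coef 0.76 - (0.25)(0.66) = 0.595; z^3-coef -(0.25)(0.76) = -0.19.]
Remaining roots from the quadratic factor 1 + (0.66) z + (0.76) z^2:
  Set 1 + (0.66) z + (0.76) z^2 = 0, i.e. a z^2 + b z + c = 0 with a = 0.76, b = 0.66, c = 1.
  Discriminant D = b^2 - 4ac = (0.66)^2 - 4*(0.76)*1 = 0.4356 - (3.04) = -2.6044.
  D < 0, so the roots are the complex-conjugate pair z = (-b +/- i sqrt(-D)) / (2a) = -0.4342 +/- 1.0617i.
  For a conjugate pair |z|^2 = z * conj(z) = (product of roots) = c/a = 1/(0.76) = 1.315789, so |z| = sqrt(1.315789) = 1.1471 for both roots.
Moduli of all roots: 4.0000, 1.1471, 1.1471.
All moduli strictly greater than 1? Yes.
Verdict: Stationary.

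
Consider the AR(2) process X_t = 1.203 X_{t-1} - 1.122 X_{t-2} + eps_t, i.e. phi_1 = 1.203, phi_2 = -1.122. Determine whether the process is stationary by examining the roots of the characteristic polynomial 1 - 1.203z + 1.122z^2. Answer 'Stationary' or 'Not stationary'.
\text{Not stationary}

The AR(p) characteristic polynomial is P(z) = 1 - 1.203z + 1.122z^2.
Stationarity requires all roots to lie outside the unit circle, i.e. |z| > 1 for every root.
Set 1 + (-1.203) z + (1.122) z^2 = 0, i.e. a z^2 + b z + c = 0 with a = 1.122, b = -1.203, c = 1.
Discriminant D = b^2 - 4ac = (-1.203)^2 - 4*(1.122)*1 = 1.447209 - (4.488) = -3.040791.
D < 0, so the roots are the complex-conjugate pair z = (-b +/- i sqrt(-D)) / (2a) = 0.5361 +/- 0.7771i.
For a conjugate pair |z|^2 = z * conj(z) = (product of roots) = c/a = 1/(1.122) = 0.891266, so |z| = sqrt(0.891266) = 0.9441 for both roots.
Moduli of all roots: 0.9441, 0.9441.
All moduli strictly greater than 1? No.
Verdict: Not stationary.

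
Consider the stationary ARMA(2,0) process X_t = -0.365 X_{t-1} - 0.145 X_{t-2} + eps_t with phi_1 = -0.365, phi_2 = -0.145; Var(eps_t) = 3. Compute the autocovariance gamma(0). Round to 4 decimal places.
\gamma(0) = 3.4111

Multiply the model equation by X_{t-k} and take expectations. With theta_0 = psi_0 = 1 and psi_j the MA(infinity) weights, this gives
  gamma(k) - sum_i phi_i gamma(k-i) = c_k,
  c_k = sigma^2 * sum_{j=k..q} theta_j psi_{j-k}   (c_k = 0 for k > q),
using gamma(-m) = gamma(m).
Pure AR (q = 0): c_0 = sigma^2 = 3, c_k = 0 for k >= 1.
Equations for k = 0, 1, 2 (AR order 2, c_2 = 0):
  (E0) gamma(0) = phi_1 gamma(1) + phi_2 gamma(2) + c_0
  (E1) gamma(1) = phi_1 gamma(0) + phi_2 gamma(1) + c_1
  (E2) gamma(2) = phi_1 gamma(1) + phi_2 gamma(0)
From (E1): gamma(1) = A gamma(0) + B with
  A = phi_1 / (1 - phi_2) = -0.365 / 1.145 = -0.318777,   B = c_1 / (1 - phi_2) = 0 / 1.145 = 0.
Insert (E2) into (E0): gamma(0) (1 - phi_2^2) = phi_1 (1 + phi_2) gamma(1) + c_0.
  phi_1 (1 + phi_2) = (-0.365)(0.855) = -0.312075,   1 - phi_2^2 = 0.978975.
Replace gamma(1) by A gamma(0) + B and collect gamma(0):
  gamma(0) [0.978975 - (-0.312075)(-0.318777)] = c_0 = 3
  gamma(0) * 0.879493 = 3
  gamma(0) = 3 / 0.879493 = 3.411058.
Therefore gamma(0) = 3.4111 (to 4 decimal places).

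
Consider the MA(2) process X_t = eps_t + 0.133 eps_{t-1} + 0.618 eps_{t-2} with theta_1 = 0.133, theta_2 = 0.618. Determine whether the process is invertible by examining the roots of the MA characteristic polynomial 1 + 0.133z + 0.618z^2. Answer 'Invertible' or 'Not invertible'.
\text{Invertible}

The MA(q) characteristic polynomial is P(z) = 1 + 0.133z + 0.618z^2.
Invertibility requires all roots to lie outside the unit circle, i.e. |z| > 1 for every root.
Set 1 + (0.133) z + (0.618) z^2 = 0, i.e. a z^2 + b z + c = 0 with a = 0.618, b = 0.133, c = 1.
Discriminant D = b^2 - 4ac = (0.133)^2 - 4*(0.618)*1 = 0.017689 - (2.472) = -2.454311.
D < 0, so the roots are the complex-conjugate pair z = (-b +/- i sqrt(-D)) / (2a) = -0.1076 +/- 1.2675i.
For a conjugate pair |z|^2 = z * conj(z) = (product of roots) = c/a = 1/(0.618) = 1.618123, so |z| = sqrt(1.618123) = 1.2721 for both roots.
Moduli of all roots: 1.2721, 1.2721.
All moduli strictly greater than 1? Yes.
Verdict: Invertible.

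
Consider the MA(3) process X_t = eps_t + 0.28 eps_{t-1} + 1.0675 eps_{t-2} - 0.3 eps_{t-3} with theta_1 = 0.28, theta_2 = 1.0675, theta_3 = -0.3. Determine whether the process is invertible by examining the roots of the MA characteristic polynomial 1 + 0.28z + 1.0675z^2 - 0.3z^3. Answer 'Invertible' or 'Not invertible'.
\text{Not invertible}

The MA(q) characteristic polynomial is P(z) = 1 + 0.28z + 1.0675z^2 - 0.3z^3.
Invertibility requires all roots to lie outside the unit circle, i.e. |z| > 1 for every root.
Degree 3: look for a simple real root z0 first, then factor out (1 - z/z0) and solve the remaining quadratic.
Testing z0 = 4: P(4) = 1 + (0.28)(4) + (1.0675)(4)^2 + (-0.3)(4)^3
  = 1 + (1.12) + (17.08) + (-19.2) = 0.  So z_0 = 4 is a root, |z_0| = 4.
Divide out the factor (1 - 0.25 z) = (1 - z/z0) (since 1/z0 = 0.25):
  P(z) = (1 - 0.25 z)(1 + (0.53) z + (1.2) z^2)
  [check: z-coef 0.53 - (0.25) = 0.28; z^2-coef 1.2 - (0.25)(0.53) = 1.0675; z^3-coef -(0.25)(1.2) = -0.3.]
Remaining roots from the quadratic factor 1 + (0.53) z + (1.2) z^2:
  Set 1 + (0.53) z + (1.2) z^2 = 0, i.e. a z^2 + b z + c = 0 with a = 1.2, b = 0.53, c = 1.
  Discriminant D = b^2 - 4ac = (0.53)^2 - 4*(1.2)*1 = 0.2809 - (4.8) = -4.5191.
  D < 0, so the roots are the complex-conjugate pair z = (-b +/- i sqrt(-D)) / (2a) = -0.2208 +/- 0.8858i.
  For a conjugate pair |z|^2 = z * conj(z) = (product of roots) = c/a = 1/(1.2) = 0.833333, so |z| = sqrt(0.833333) = 0.9129 for both roots.
Moduli of all roots: 4.0000, 0.9129, 0.9129.
All moduli strictly greater than 1? No.
Verdict: Not invertible.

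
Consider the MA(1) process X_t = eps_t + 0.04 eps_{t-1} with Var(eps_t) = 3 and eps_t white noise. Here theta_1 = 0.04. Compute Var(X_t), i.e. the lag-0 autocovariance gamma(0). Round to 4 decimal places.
\gamma(0) = 3.0048

For an MA(q) process X_t = eps_t + sum_i theta_i eps_{t-i} with
Var(eps_t) = sigma^2, the variance is
  gamma(0) = sigma^2 * (1 + sum_i theta_i^2).
  sum_i theta_i^2 = (0.04)^2 = 0.0016.
  gamma(0) = 3 * (1 + 0.0016) = 3 * 1.0016 = 3.0048.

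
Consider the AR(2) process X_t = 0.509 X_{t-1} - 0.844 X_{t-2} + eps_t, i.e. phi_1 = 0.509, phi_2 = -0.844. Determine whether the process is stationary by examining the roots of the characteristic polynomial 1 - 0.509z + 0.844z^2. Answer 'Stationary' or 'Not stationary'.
\text{Stationary}

The AR(p) characteristic polynomial is P(z) = 1 - 0.509z + 0.844z^2.
Stationarity requires all roots to lie outside the unit circle, i.e. |z| > 1 for every root.
Set 1 + (-0.509) z + (0.844) z^2 = 0, i.e. a z^2 + b z + c = 0 with a = 0.844, b = -0.509, c = 1.
Discriminant D = b^2 - 4ac = (-0.509)^2 - 4*(0.844)*1 = 0.259081 - (3.376) = -3.116919.
D < 0, so the roots are the complex-conjugate pair z = (-b +/- i sqrt(-D)) / (2a) = 0.3015 +/- 1.0459i.
For a conjugate pair |z|^2 = z * conj(z) = (product of roots) = c/a = 1/(0.844) = 1.184834, so |z| = sqrt(1.184834) = 1.0885 for both roots.
Moduli of all roots: 1.0885, 1.0885.
All moduli strictly greater than 1? Yes.
Verdict: Stationary.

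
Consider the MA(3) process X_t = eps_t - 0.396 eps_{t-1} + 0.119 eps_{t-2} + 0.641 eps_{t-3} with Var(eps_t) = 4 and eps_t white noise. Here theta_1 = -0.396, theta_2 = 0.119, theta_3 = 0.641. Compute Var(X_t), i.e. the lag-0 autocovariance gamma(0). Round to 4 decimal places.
\gamma(0) = 6.3274

For an MA(q) process X_t = eps_t + sum_i theta_i eps_{t-i} with
Var(eps_t) = sigma^2, the variance is
  gamma(0) = sigma^2 * (1 + sum_i theta_i^2).
  sum_i theta_i^2 = (-0.396)^2 + (0.119)^2 + (0.641)^2 = 0.156816 + 0.014161 + 0.410881 = 0.581858.
  gamma(0) = 4 * (1 + 0.581858) = 4 * 1.581858 = 6.327432, which rounds to 6.3274.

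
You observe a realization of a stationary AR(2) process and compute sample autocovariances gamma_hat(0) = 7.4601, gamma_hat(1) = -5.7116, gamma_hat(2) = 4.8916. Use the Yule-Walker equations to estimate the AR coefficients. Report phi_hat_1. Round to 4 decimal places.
\hat\phi_{1} = -0.6370

The Yule-Walker equations for an AR(p) process read, in matrix form,
  Gamma_p phi = r_p,   with   (Gamma_p)_{ij} = gamma(|i - j|),
                       (r_p)_i = gamma(i),   i,j = 1..p.
Substitute the sample gammas (Toeplitz matrix and right-hand side of size 2):
  Gamma_p = [[7.4601, -5.7116], [-5.7116, 7.4601]]
  r_p     = [-5.7116, 4.8916]
Written out:
  7.4601 phi_1 - 5.7116 phi_2 = -5.7116
  -5.7116 phi_1 + 7.4601 phi_2 = 4.8916
Solve by Cramer's rule:
  det = gamma(0)^2 - gamma(1)^2 = (7.4601)^2 - (-5.7116)^2 = 55.65309201 - 32.62237456 = 23.03071745
  phi_hat_1 = [gamma(1) gamma(0) - gamma(1) gamma(2)] / det = [(-5.7116)(7.4601) - (-5.7116)(4.8916)] / 23.03071745 = -14.6702446 / 23.03071745 = -0.637
  phi_hat_2 = [gamma(0) gamma(2) - gamma(1)^2] / det = [(7.4601)(4.8916) - (-5.7116)^2] / 23.03071745 = 3.8694506 / 23.03071745 = 0.168
So phi_hat = [-0.6370, 0.1680].
Therefore phi_hat_1 = -0.6370.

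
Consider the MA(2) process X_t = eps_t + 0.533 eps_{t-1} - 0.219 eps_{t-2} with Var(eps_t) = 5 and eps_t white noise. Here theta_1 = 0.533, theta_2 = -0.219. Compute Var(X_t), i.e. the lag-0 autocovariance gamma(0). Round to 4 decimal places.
\gamma(0) = 6.6603

For an MA(q) process X_t = eps_t + sum_i theta_i eps_{t-i} with
Var(eps_t) = sigma^2, the variance is
  gamma(0) = sigma^2 * (1 + sum_i theta_i^2).
  sum_i theta_i^2 = (0.533)^2 + (-0.219)^2 = 0.284089 + 0.047961 = 0.33205.
  gamma(0) = 5 * (1 + 0.33205) = 5 * 1.33205 = 6.66025, which rounds to 6.6603.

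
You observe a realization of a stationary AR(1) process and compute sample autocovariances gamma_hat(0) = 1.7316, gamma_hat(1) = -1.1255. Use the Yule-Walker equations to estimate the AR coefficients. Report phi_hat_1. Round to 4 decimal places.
\hat\phi_{1} = -0.6500

The Yule-Walker equations for an AR(p) process read, in matrix form,
  Gamma_p phi = r_p,   with   (Gamma_p)_{ij} = gamma(|i - j|),
                       (r_p)_i = gamma(i),   i,j = 1..p.
Substitute the sample gammas (Toeplitz matrix and right-hand side of size 1):
  Gamma_p = [[1.7316]]
  r_p     = [-1.1255]
With p = 1 this is the single equation gamma(0) phi_1 = gamma(1):
  phi_hat_1 = gamma(1) / gamma(0) = -1.1255 / 1.7316 = -0.6500.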